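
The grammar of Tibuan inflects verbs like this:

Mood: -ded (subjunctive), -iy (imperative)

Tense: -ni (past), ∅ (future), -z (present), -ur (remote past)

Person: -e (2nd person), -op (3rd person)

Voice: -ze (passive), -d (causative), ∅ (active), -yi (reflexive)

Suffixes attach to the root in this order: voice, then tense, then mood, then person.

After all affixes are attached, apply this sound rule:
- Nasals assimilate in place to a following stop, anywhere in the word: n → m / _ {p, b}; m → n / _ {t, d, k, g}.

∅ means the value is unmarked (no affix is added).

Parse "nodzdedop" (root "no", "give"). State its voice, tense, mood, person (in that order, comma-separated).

causative, present, subjunctive, 3rd person

Segment: no-d-z-ded-op.
voice: -d → causative.
tense: -z → present.
mood: -ded → subjunctive.
person: -op → 3rd person.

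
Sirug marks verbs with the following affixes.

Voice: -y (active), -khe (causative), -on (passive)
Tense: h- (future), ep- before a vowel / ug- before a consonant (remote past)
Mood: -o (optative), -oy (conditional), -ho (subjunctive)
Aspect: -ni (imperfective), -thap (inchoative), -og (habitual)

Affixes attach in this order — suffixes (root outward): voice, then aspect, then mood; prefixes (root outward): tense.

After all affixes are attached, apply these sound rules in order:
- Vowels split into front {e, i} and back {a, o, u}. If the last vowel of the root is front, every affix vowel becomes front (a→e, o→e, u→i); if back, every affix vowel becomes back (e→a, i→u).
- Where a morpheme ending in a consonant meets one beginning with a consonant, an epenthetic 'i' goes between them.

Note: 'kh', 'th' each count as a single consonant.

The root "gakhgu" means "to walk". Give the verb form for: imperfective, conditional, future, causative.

higakhgukhanuoy

Attach voice causative -khe → gakhgukhe.
Attach aspect imperfective -ni → gakhgukheni.
Attach tense future h- → hgakhgukheni.
Attach mood conditional -oy → hgakhgukhenioy.
Apply vowel harmony: hgakhgukhenioy → hgakhgukhanuoy.
Apply epenthesis: hgakhgukhanuoy → higakhgukhanuoy.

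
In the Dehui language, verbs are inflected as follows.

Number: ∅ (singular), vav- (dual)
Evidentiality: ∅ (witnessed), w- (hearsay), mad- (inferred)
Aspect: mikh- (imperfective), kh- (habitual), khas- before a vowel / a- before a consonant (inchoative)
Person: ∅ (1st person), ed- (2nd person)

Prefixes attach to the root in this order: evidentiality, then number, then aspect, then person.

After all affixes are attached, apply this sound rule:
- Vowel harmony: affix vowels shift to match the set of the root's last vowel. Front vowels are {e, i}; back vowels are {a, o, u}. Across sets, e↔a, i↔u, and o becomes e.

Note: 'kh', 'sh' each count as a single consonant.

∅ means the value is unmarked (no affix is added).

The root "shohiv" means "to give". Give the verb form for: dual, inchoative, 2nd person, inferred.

edevevmedshohiv

Attach evidentiality inferred mad- → madshohiv.
Attach number dual vav- → vavmadshohiv.
Attach aspect inchoative a- (before consonant 'v') → avavmadshohiv.
Attach person 2nd person ed- → edavavmadshohiv.
Apply vowel harmony: edavavmadshohiv → edevevmedshohiv.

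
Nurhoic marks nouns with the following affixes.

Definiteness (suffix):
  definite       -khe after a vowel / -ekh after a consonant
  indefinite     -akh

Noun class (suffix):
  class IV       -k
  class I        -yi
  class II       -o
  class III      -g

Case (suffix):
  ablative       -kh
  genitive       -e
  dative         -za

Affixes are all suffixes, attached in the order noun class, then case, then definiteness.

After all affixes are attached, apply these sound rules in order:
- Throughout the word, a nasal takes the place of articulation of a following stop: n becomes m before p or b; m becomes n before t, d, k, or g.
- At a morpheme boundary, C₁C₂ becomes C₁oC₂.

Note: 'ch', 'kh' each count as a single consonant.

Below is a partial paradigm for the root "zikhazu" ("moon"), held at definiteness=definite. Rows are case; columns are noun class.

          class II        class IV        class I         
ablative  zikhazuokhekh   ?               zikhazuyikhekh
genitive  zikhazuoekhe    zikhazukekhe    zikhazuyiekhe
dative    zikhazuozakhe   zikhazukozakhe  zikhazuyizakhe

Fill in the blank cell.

zikhazukokhekh

Attach noun class class IV -k → zikhazuk.
Attach case ablative -kh → zikhazukkh.
Attach definiteness definite -ekh (after consonant 'kh') → zikhazukkhekh.
Nasal assimilation: no change.
Apply epenthesis: zikhazukkhekh → zikhazukokhekh.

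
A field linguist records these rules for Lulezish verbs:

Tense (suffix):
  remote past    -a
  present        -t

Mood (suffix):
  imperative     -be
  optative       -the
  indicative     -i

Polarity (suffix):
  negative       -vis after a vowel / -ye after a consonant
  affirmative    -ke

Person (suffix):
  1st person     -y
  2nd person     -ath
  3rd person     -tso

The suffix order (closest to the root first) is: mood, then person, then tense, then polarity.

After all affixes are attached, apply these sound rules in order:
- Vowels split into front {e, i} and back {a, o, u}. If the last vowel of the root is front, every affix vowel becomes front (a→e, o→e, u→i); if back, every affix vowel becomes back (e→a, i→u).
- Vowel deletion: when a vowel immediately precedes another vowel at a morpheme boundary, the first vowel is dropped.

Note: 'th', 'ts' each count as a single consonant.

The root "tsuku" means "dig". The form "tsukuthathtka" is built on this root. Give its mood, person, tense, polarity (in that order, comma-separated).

optative, 2nd person, present, affirmative

Segment: tsuku-the-ath-t-ke.
mood: -the → optative.
person: -ath → 2nd person.
tense: -t → present.
polarity: -ke → affirmative.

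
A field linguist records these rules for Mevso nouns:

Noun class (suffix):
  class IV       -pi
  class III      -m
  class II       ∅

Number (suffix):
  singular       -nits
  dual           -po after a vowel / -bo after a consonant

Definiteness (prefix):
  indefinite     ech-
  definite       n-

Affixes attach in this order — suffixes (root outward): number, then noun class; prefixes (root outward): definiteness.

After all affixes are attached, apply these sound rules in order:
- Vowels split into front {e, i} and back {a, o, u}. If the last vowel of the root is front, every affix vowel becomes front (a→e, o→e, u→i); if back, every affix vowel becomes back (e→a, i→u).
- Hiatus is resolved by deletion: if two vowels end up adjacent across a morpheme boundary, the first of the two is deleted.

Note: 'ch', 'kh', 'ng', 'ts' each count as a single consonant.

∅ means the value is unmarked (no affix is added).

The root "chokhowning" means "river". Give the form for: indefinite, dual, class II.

echchokhowningbe

Attach number dual -bo (after consonant 'ng') → chokhowningbo.
Attach definiteness indefinite ech- → echchokhowningbo.
noun class = class II: zero marking, form stays echchokhowningbo.
Apply vowel harmony: echchokhowningbo → echchokhowningbe.
Vowel deletion: no change.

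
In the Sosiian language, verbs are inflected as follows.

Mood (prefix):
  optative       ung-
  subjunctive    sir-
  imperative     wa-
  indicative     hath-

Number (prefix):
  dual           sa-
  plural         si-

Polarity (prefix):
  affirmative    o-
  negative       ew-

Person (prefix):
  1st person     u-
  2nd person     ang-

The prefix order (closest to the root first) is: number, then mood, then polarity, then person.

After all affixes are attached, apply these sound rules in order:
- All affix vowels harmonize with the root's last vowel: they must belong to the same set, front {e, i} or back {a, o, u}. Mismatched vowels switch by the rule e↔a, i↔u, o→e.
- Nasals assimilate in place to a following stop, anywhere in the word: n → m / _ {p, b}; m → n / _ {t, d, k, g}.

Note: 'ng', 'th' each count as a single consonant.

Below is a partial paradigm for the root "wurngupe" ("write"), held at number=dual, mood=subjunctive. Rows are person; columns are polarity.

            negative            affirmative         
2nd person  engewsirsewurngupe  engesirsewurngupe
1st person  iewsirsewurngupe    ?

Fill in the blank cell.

Attach number dual sa- → sawurngupe.
Attach mood subjunctive sir- → sirsawurngupe.
Attach polarity affirmative o- → osirsawurngupe.
Attach person 1st person u- → uosirsawurngupe.
Apply vowel harmony: uosirsawurngupe → iesirsewurngupe.
Nasal assimilation: no change.

iesirsewurngupe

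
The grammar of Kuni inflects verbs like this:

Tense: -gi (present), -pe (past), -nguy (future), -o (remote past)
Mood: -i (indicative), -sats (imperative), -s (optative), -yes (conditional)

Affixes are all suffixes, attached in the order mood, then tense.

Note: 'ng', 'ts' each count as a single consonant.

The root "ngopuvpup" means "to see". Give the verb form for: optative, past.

Attach mood optative -s → ngopuvpups.
Attach tense past -pe → ngopuvpupspe.

ngopuvpupspe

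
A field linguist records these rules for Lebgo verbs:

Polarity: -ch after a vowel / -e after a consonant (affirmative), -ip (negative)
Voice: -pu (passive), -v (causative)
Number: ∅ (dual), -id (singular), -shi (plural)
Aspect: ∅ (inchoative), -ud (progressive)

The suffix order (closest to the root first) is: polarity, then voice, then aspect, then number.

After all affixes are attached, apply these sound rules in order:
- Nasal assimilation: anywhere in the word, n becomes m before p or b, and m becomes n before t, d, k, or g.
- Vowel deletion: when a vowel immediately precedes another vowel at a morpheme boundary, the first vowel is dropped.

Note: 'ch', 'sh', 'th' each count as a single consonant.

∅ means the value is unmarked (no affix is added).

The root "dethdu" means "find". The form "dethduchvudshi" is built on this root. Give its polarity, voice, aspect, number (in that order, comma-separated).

affirmative, causative, progressive, plural

Segment: dethdu-ch-v-ud-shi.
polarity: -ch/e → affirmative.
voice: -v → causative.
aspect: -ud → progressive.
number: -shi → plural.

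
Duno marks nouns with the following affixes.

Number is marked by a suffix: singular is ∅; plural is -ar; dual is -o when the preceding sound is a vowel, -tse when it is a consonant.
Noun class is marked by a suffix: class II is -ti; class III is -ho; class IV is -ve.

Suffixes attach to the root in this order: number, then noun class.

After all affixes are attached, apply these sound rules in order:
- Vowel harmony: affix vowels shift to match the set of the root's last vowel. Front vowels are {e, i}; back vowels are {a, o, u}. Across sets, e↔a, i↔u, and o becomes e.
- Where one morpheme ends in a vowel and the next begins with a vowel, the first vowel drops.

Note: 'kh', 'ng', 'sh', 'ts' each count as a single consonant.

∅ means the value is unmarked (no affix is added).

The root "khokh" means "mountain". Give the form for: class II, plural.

khokhartu

Attach number plural -ar → khokhar.
Attach noun class class II -ti → khokharti.
Apply vowel harmony: khokharti → khokhartu.
Vowel deletion: no change.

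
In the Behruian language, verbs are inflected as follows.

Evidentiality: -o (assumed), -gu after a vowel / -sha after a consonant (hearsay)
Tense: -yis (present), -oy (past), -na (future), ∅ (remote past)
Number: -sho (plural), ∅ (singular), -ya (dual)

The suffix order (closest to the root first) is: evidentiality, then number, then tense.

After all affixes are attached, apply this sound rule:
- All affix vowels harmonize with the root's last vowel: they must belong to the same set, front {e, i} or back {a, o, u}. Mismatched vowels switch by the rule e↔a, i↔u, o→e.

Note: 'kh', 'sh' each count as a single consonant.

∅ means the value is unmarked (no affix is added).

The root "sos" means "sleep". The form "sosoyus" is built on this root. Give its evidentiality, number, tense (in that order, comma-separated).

Segment: sos-o-yis.
evidentiality: -o → assumed.
number: ∅ → singular.
tense: -yis → present.

assumed, singular, present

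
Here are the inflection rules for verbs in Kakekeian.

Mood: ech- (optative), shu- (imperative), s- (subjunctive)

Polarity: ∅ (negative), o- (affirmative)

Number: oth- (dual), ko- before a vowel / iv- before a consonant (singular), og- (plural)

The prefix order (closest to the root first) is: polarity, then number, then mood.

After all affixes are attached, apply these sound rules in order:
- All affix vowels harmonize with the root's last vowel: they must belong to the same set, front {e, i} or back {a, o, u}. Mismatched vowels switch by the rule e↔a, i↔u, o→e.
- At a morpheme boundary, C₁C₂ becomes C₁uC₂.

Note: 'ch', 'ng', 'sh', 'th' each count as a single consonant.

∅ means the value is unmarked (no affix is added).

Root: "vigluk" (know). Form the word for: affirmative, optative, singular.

achukoovigluk

Attach polarity affirmative o- → ovigluk.
Attach number singular ko- (before vowel 'o') → koovigluk.
Attach mood optative ech- → echkoovigluk.
Apply vowel harmony: echkoovigluk → achkoovigluk.
Apply epenthesis: achkoovigluk → achukoovigluk.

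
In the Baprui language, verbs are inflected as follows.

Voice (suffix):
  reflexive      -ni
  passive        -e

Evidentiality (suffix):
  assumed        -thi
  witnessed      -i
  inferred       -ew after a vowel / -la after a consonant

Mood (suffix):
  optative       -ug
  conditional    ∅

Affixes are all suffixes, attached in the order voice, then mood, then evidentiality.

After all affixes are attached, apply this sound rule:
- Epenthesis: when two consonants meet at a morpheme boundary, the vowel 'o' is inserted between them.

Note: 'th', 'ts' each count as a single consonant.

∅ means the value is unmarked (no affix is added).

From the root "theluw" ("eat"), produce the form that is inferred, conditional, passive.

Attach voice passive -e → theluwe.
mood = conditional: zero marking, form stays theluwe.
Attach evidentiality inferred -ew (after vowel 'e') → theluweew.
Epenthesis: no change.

theluweew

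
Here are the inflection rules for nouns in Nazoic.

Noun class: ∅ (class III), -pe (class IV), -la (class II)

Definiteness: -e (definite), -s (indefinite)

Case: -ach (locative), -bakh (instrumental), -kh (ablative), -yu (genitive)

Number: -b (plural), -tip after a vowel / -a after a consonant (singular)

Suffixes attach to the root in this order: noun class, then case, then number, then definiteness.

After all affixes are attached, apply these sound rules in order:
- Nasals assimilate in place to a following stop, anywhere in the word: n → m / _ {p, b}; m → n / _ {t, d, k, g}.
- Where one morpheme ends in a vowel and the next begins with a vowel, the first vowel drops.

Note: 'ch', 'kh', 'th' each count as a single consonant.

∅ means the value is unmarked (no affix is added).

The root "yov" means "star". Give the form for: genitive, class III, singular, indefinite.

yovyutips

noun class = class III: zero marking, form stays yov.
Attach case genitive -yu → yovyu.
Attach number singular -tip (after vowel 'u') → yovyutip.
Attach definiteness indefinite -s → yovyutips.
Nasal assimilation: no change.
Vowel deletion: no change.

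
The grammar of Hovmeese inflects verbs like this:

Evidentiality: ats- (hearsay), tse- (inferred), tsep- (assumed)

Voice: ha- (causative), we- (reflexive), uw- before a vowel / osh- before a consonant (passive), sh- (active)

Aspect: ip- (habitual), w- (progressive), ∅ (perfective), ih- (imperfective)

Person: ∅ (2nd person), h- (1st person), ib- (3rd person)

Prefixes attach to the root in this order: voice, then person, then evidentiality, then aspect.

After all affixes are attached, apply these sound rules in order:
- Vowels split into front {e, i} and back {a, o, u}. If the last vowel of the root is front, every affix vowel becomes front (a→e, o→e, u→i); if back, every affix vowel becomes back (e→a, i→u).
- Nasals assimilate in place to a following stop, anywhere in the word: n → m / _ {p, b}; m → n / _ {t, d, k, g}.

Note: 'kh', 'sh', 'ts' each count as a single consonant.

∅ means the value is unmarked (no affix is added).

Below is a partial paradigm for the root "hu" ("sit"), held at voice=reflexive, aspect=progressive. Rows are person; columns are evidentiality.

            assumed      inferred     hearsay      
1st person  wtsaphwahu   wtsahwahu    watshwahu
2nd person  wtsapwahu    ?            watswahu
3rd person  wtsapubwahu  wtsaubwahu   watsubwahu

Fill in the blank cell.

Attach voice reflexive we- → wehu.
person = 2nd person: zero marking, form stays wehu.
Attach evidentiality inferred tse- → tsewehu.
Attach aspect progressive w- → wtsewehu.
Apply vowel harmony: wtsewehu → wtsawahu.
Nasal assimilation: no change.

wtsawahu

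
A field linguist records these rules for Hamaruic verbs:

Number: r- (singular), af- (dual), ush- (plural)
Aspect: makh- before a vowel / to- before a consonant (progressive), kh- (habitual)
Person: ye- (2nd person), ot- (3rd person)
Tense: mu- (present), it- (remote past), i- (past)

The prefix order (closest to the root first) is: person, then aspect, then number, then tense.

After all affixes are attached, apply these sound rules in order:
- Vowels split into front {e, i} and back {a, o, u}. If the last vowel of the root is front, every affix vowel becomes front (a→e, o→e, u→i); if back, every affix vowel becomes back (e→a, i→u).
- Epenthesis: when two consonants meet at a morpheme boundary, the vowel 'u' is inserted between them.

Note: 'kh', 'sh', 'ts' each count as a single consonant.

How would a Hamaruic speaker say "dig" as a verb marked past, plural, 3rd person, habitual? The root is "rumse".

Attach person 3rd person ot- → otrumse.
Attach aspect habitual kh- → khotrumse.
Attach number plural ush- → ushkhotrumse.
Attach tense past i- → iushkhotrumse.
Apply vowel harmony: iushkhotrumse → iishkhetrumse.
Apply epenthesis: iishkhetrumse → iishukheturumse.

iishukheturumse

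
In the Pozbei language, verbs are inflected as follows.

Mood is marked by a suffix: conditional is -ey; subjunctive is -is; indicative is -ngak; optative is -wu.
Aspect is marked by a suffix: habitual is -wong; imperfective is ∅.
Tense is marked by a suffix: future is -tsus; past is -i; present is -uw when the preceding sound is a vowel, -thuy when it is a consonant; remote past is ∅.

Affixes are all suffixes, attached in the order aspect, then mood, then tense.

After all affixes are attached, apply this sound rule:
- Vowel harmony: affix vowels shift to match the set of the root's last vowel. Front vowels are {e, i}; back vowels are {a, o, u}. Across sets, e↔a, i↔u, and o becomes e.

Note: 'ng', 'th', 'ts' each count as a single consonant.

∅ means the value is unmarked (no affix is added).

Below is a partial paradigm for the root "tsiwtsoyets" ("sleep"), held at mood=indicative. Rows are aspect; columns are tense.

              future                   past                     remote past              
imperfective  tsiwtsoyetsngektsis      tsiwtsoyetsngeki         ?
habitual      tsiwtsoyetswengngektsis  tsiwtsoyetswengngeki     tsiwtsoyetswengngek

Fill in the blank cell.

tsiwtsoyetsngek

aspect = imperfective: zero marking, form stays tsiwtsoyets.
Attach mood indicative -ngak → tsiwtsoyetsngak.
tense = remote past: zero marking, form stays tsiwtsoyetsngak.
Apply vowel harmony: tsiwtsoyetsngak → tsiwtsoyetsngek.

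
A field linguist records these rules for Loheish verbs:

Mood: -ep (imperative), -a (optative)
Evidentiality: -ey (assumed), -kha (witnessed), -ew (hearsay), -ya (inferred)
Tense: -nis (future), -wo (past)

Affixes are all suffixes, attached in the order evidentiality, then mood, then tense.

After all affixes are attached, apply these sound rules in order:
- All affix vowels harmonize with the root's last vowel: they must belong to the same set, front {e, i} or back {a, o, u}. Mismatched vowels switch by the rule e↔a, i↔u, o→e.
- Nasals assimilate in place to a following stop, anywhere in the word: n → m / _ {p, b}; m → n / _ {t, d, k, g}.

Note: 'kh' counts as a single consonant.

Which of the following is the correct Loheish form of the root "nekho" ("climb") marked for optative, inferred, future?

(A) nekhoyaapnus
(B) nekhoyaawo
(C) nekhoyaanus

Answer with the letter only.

Attach evidentiality inferred -ya → nekhoya.
Attach mood optative -a → nekhoyaa.
Attach tense future -nis → nekhoyaanis.
Apply vowel harmony: nekhoyaanis → nekhoyaanus.
Nasal assimilation: no change.
So the correct form is nekhoyaanus, option (C).
(A) nekhoyaapnus is wrong: it uses imperative instead of optative for mood.
(B) nekhoyaawo is wrong: it uses past instead of future for tense.

C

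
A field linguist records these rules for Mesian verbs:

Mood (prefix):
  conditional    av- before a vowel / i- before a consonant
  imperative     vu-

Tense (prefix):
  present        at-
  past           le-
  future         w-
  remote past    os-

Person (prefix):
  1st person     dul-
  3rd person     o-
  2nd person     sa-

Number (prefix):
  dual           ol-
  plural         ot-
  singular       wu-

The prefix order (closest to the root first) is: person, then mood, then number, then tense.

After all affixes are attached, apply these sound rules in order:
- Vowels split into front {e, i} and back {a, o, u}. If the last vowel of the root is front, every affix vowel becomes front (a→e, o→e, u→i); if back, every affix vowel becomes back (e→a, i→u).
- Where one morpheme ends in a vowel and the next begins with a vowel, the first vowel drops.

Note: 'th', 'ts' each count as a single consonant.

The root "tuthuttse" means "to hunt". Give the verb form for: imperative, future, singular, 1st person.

wwividiltuthuttse

Attach person 1st person dul- → dultuthuttse.
Attach mood imperative vu- → vudultuthuttse.
Attach number singular wu- → wuvudultuthuttse.
Attach tense future w- → wwuvudultuthuttse.
Apply vowel harmony: wwuvudultuthuttse → wwividiltuthuttse.
Vowel deletion: no change.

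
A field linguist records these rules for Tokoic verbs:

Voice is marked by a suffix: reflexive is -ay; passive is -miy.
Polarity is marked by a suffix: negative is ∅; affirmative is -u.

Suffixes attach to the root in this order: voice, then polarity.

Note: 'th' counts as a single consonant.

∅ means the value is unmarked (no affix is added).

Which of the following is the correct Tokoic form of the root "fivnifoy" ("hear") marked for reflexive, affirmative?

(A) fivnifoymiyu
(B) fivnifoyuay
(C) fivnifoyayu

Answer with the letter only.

Attach voice reflexive -ay → fivnifoyay.
Attach polarity affirmative -u → fivnifoyayu.
So the correct form is fivnifoyayu, option (C).
(B) fivnifoyuay is wrong: it has the affixes in the wrong order.
(A) fivnifoymiyu is wrong: it uses passive instead of reflexive for voice.

C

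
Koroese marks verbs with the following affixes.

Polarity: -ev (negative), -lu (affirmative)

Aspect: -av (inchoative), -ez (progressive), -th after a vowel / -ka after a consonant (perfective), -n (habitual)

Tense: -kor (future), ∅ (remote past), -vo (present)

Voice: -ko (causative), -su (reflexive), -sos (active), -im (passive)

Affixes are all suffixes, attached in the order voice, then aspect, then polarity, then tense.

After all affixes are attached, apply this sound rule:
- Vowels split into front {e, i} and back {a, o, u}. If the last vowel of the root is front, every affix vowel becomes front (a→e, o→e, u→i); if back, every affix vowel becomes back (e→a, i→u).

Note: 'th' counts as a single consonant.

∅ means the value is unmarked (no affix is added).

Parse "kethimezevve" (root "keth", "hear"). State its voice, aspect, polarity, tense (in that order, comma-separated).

passive, progressive, negative, present

Segment: keth-im-ez-ev-vo.
voice: -im → passive.
aspect: -ez → progressive.
polarity: -ev → negative.
tense: -vo → present.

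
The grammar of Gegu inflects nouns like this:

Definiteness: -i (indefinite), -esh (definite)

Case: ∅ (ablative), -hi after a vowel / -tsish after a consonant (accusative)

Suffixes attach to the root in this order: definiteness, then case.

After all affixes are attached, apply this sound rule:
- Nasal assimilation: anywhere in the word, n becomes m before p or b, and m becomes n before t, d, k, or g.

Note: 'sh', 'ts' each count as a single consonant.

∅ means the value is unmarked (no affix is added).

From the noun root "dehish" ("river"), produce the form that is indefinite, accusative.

Attach definiteness indefinite -i → dehishi.
Attach case accusative -hi (after vowel 'i') → dehishihi.
Nasal assimilation: no change.

dehishihi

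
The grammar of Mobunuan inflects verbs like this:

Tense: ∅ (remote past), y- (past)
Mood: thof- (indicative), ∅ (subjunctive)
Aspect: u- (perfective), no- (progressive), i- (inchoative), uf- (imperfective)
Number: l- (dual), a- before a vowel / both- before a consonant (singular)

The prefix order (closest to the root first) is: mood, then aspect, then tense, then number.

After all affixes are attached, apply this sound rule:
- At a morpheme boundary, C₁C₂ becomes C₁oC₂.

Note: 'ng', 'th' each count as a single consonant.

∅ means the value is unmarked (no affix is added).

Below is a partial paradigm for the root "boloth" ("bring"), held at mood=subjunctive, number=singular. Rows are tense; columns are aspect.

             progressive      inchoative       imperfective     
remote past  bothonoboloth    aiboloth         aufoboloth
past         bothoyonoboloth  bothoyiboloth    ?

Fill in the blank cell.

bothoyufoboloth

mood = subjunctive: zero marking, form stays boloth.
Attach aspect imperfective uf- → ufboloth.
Attach tense past y- → yufboloth.
Attach number singular both- (before consonant 'y') → bothyufboloth.
Apply epenthesis: bothyufboloth → bothoyufoboloth.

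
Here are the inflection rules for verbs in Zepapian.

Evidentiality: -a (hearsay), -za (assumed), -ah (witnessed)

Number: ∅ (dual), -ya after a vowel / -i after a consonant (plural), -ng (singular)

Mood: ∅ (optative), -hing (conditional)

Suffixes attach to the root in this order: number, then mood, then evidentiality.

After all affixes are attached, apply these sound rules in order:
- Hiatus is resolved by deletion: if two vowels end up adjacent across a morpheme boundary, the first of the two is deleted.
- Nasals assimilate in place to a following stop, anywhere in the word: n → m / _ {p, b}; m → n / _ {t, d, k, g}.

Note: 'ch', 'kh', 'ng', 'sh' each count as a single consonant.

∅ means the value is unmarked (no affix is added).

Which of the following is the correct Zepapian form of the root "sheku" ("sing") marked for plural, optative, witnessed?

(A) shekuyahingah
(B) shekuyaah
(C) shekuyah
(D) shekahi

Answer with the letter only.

C

Attach number plural -ya (after vowel 'u') → shekuya.
mood = optative: zero marking, form stays shekuya.
Attach evidentiality witnessed -ah → shekuyaah.
Apply vowel deletion: shekuyaah → shekuyah.
Nasal assimilation: no change.
So the correct form is shekuyah, option (C).
(B) shekuyaah is wrong: it fails to apply the sound rule(s).
(D) shekahi is wrong: it has the affixes in the wrong order.
(A) shekuyahingah is wrong: it uses conditional instead of optative for mood.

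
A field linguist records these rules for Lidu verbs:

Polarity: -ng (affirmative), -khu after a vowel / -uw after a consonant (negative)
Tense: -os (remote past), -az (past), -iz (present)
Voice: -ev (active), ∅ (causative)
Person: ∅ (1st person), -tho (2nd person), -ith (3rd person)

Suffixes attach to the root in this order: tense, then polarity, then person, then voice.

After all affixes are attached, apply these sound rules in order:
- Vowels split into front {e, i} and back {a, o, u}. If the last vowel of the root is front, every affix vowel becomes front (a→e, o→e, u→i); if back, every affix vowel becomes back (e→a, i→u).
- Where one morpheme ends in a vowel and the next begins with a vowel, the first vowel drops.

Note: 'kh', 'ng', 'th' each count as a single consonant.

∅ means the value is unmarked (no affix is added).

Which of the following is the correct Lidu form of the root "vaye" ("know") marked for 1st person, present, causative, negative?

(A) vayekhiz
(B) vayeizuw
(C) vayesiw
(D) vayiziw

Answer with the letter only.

Attach tense present -iz → vayeiz.
Attach polarity negative -uw (after consonant 'z') → vayeizuw.
person = 1st person: zero marking, form stays vayeizuw.
voice = causative: zero marking, form stays vayeizuw.
Apply vowel harmony: vayeizuw → vayeiziw.
Apply vowel deletion: vayeiziw → vayiziw.
So the correct form is vayiziw, option (D).
(C) vayesiw is wrong: it uses remote past instead of present for tense.
(A) vayekhiz is wrong: it has the affixes in the wrong order.
(B) vayeizuw is wrong: it fails to apply the sound rule(s).

D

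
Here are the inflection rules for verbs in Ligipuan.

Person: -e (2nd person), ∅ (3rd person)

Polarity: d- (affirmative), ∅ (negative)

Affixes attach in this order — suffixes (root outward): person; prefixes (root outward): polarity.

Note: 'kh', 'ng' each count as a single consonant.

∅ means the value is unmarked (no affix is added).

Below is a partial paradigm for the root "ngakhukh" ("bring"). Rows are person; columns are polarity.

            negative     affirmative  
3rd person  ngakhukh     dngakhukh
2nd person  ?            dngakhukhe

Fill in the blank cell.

ngakhukhe

polarity = negative: zero marking, form stays ngakhukh.
Attach person 2nd person -e → ngakhukhe.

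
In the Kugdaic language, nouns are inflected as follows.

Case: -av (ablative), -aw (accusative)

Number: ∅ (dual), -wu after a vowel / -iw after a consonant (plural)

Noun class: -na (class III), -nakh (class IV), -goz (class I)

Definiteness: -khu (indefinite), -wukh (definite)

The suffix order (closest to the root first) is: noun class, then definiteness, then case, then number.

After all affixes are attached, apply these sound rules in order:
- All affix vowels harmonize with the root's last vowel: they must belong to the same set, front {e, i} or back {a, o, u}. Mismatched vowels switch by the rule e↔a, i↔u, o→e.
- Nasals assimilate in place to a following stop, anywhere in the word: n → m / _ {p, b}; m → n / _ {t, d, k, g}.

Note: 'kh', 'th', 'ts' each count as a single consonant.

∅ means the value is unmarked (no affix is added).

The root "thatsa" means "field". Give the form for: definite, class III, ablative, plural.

thatsanawukhavuw

Attach noun class class III -na → thatsana.
Attach definiteness definite -wukh → thatsanawukh.
Attach case ablative -av → thatsanawukhav.
Attach number plural -iw (after consonant 'v') → thatsanawukhaviw.
Apply vowel harmony: thatsanawukhaviw → thatsanawukhavuw.
Nasal assimilation: no change.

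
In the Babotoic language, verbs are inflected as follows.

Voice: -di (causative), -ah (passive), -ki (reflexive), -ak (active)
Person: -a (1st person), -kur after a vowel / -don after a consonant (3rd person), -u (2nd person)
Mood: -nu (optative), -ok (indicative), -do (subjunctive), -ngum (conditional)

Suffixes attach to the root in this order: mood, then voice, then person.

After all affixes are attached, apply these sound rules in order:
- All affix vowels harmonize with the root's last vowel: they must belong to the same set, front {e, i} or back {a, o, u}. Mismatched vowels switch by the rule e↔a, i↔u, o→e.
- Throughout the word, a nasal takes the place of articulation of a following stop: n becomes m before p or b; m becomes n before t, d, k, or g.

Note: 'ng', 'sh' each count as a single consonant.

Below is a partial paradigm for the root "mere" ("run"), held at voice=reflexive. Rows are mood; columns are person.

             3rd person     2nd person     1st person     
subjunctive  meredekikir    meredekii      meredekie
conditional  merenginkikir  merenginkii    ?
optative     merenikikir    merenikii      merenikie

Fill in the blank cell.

merenginkie

Attach mood conditional -ngum → merengum.
Attach voice reflexive -ki → merengumki.
Attach person 1st person -a → merengumkia.
Apply vowel harmony: merengumkia → merengimkie.
Apply nasal assimilation: merengimkie → merenginkie.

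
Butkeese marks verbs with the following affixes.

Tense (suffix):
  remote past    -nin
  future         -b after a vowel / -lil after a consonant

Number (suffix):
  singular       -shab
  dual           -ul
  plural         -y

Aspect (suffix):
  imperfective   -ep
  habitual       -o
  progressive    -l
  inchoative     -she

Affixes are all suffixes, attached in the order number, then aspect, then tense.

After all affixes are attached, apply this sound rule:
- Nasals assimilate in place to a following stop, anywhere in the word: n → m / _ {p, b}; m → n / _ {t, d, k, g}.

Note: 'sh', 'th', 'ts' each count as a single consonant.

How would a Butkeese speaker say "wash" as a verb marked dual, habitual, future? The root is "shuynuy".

Attach number dual -ul → shuynuyul.
Attach aspect habitual -o → shuynuyulo.
Attach tense future -b (after vowel 'o') → shuynuyulob.
Nasal assimilation: no change.

shuynuyulob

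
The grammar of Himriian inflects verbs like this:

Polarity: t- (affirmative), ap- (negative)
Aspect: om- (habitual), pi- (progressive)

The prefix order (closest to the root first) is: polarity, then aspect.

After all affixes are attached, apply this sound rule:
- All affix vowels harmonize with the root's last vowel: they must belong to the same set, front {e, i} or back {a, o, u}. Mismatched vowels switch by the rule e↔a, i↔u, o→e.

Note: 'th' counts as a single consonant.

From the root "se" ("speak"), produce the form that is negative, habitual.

Attach polarity negative ap- → apse.
Attach aspect habitual om- → omapse.
Apply vowel harmony: omapse → emepse.

emepse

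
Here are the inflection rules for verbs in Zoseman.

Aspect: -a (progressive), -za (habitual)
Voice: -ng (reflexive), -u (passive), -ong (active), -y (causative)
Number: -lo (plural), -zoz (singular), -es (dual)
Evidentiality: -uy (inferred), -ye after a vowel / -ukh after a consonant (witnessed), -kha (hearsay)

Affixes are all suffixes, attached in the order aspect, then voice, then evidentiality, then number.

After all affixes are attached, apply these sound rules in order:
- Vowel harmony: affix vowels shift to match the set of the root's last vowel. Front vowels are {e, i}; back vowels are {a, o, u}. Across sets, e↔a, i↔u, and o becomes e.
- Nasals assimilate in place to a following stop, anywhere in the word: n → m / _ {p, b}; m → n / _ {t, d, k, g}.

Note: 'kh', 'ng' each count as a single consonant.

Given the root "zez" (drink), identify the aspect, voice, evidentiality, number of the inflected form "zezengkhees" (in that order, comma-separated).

progressive, reflexive, hearsay, dual

Segment: zez-a-ng-kha-es.
aspect: -a → progressive.
voice: -ng → reflexive.
evidentiality: -kha → hearsay.
number: -es → dual.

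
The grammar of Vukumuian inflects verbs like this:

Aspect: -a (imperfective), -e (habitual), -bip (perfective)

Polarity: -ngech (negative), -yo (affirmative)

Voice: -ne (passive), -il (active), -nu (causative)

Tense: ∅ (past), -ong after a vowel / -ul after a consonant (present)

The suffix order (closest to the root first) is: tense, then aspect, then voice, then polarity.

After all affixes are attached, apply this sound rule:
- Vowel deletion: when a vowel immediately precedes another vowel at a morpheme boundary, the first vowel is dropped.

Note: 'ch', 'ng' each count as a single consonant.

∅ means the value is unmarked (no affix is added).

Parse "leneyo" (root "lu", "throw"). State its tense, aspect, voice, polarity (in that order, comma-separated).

Segment: lu-e-ne-yo.
tense: ∅ → past.
aspect: -e → habitual.
voice: -ne → passive.
polarity: -yo → affirmative.

past, habitual, passive, affirmative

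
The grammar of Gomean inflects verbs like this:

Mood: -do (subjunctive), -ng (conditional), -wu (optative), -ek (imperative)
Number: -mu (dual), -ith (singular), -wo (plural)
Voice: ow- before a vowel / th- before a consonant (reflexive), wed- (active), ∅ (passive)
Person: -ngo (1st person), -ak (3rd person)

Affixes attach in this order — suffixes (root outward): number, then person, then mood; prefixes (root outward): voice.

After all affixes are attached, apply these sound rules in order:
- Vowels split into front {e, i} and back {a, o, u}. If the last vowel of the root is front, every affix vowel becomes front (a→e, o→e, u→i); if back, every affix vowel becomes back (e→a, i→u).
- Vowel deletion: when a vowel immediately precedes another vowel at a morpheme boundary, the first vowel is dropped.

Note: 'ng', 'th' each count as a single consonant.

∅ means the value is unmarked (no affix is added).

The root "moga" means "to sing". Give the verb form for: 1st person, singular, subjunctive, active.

wadmoguthngodo

Attach number singular -ith → mogaith.
Attach voice active wed- → wedmogaith.
Attach person 1st person -ngo → wedmogaithngo.
Attach mood subjunctive -do → wedmogaithngodo.
Apply vowel harmony: wedmogaithngodo → wadmogauthngodo.
Apply vowel deletion: wadmogauthngodo → wadmoguthngodo.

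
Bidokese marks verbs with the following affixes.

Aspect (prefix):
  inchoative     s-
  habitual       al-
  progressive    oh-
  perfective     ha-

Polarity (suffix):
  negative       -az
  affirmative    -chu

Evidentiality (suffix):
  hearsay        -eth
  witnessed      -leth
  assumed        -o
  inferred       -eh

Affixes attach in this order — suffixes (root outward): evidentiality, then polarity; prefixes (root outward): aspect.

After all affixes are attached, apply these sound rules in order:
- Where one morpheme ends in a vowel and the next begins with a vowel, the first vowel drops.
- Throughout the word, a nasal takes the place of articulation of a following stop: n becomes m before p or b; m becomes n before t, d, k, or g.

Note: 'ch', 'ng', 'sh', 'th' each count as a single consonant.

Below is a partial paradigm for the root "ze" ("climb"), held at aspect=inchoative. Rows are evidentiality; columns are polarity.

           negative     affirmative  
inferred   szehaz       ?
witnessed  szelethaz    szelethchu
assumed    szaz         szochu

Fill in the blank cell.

szehchu

Attach aspect inchoative s- → sze.
Attach evidentiality inferred -eh → szeeh.
Attach polarity affirmative -chu → szeehchu.
Apply vowel deletion: szeehchu → szehchu.
Nasal assimilation: no change.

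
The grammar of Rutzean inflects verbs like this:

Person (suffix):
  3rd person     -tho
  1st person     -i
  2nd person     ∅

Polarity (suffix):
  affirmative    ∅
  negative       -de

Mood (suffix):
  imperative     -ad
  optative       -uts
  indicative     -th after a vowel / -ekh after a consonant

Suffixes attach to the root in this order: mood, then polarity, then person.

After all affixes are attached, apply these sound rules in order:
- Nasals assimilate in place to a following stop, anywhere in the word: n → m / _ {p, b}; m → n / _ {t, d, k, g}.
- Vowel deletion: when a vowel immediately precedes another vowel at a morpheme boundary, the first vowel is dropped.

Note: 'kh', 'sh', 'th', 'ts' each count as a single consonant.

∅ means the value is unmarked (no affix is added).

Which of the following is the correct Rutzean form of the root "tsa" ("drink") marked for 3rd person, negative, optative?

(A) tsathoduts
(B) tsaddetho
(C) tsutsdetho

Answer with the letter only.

C

Attach mood optative -uts → tsauts.
Attach polarity negative -de → tsautsde.
Attach person 3rd person -tho → tsautsdetho.
Nasal assimilation: no change.
Apply vowel deletion: tsautsdetho → tsutsdetho.
So the correct form is tsutsdetho, option (C).
(B) tsaddetho is wrong: it uses imperative instead of optative for mood.
(A) tsathoduts is wrong: it has the affixes in the wrong order.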